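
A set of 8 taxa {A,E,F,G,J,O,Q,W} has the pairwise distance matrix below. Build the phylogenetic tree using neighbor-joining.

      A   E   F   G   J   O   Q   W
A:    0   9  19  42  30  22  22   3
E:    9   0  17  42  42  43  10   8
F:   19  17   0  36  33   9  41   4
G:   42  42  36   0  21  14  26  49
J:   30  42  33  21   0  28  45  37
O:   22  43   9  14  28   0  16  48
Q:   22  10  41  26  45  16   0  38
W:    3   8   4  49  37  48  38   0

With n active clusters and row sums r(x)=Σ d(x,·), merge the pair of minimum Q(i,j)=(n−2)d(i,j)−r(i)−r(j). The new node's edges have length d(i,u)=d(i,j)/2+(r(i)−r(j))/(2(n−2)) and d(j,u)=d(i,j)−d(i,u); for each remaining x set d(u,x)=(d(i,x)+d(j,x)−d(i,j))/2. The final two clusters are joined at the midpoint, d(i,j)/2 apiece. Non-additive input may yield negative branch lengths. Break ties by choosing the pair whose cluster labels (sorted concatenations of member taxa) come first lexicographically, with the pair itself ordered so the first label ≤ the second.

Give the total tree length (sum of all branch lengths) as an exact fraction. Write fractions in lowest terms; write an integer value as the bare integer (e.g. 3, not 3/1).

4825/64

step 1: merge (G,J) at d=21, Q=-340; branch lengths G→10, J→11; new cluster GJ
  updated: d(A,GJ)=51/2, d(E,GJ)=63/2, d(F,GJ)=24, d(GJ,O)=21/2, d(GJ,Q)=25, d(GJ,W)=65/2
step 2: merge (GJ,O) at d=21/2, Q=-245; branch lengths GJ→53/10, O→26/5; new cluster GJO
  updated: d(A,GJO)=37/2, d(E,GJO)=32, d(F,GJO)=45/4, d(GJO,Q)=61/4, d(GJO,W)=35
step 3: merge (GJO,Q) at d=61/4, Q=-709/4; branch lengths GJO→187/32, Q→301/32; new cluster GJOQ
  updated: d(A,GJOQ)=101/8, d(E,GJOQ)=107/8, d(F,GJOQ)=37/2, d(GJOQ,W)=231/8
step 4: merge (F,W) at d=4, Q=-723/8; branch lengths F→71/16, W→-7/16; new cluster FW
  updated: d(A,FW)=9, d(E,FW)=21/2, d(FW,GJOQ)=347/16
step 5: merge (A,FW) at d=9, Q=-861/16; branch lengths A→119/64, FW→457/64; new cluster AFW
  updated: d(AFW,E)=21/4, d(AFW,GJOQ)=405/32
step 6: merge (AFW,E) at d=21/4, Q=-1001/32; branch lengths AFW→145/64, E→191/64; new cluster AEFW
  updated: d(AEFW,GJOQ)=665/64
step 7: merge (AEFW,GJOQ) at d=665/64; branch lengths AEFW→665/128, GJOQ→665/128; new cluster AEFGJOQW
final tree: (((A:119/64,(F:71/16,W:-7/16):457/64):145/64,E:191/64):665/128,(((G:10,J:11):53/10,O:26/5):187/32,Q:301/32):665/128)
total length: 4825/64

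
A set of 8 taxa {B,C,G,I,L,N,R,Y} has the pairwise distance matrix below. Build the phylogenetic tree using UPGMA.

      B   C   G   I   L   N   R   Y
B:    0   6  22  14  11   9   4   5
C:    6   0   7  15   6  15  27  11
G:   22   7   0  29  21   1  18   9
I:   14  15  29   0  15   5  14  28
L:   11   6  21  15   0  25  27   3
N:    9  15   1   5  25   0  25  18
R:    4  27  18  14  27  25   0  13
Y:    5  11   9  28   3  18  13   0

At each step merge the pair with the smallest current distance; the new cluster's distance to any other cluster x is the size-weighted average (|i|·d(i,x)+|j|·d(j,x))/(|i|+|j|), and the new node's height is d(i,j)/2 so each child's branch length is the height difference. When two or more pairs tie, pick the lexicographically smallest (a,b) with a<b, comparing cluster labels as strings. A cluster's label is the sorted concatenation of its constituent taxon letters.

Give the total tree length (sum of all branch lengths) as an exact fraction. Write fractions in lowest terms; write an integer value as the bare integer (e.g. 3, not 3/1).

241/6

iteration 1: select G,N (d=1); attach at lengths (1/2, 1/2); label the merged cluster GN
  updated: d(B,GN)=31/2, d(C,GN)=11, d(GN,I)=17, d(GN,L)=23, d(GN,R)=43/2, d(GN,Y)=27/2
iteration 2: select L,Y (d=3); attach at lengths (3/2, 3/2); label the merged cluster LY
  updated: d(B,LY)=8, d(C,LY)=17/2, d(GN,LY)=73/4, d(I,LY)=43/2, d(LY,R)=20
iteration 3: select B,R (d=4); attach at lengths (2, 2); label the merged cluster BR
  updated: d(BR,C)=33/2, d(BR,GN)=37/2, d(BR,I)=14, d(BR,LY)=14
iteration 4: select C,LY (d=17/2); attach at lengths (17/4, 11/4); label the merged cluster CLY
  updated: d(BR,CLY)=89/6, d(CLY,GN)=95/6, d(CLY,I)=58/3
iteration 5: select BR,I (d=14); attach at lengths (5, 7); label the merged cluster BIR
  updated: d(BIR,CLY)=49/3, d(BIR,GN)=18
iteration 6: select CLY,GN (d=95/6); attach at lengths (11/3, 89/12); label the merged cluster CGLNY
  updated: d(BIR,CGLNY)=17
iteration 7: select BIR,CGLNY (d=17); attach at lengths (3/2, 7/12); label the merged cluster BCGILNRY
final tree: (((B:2,R:2):5,I:7):3/2,((C:17/4,(L:3/2,Y:3/2):11/4):11/3,(G:1/2,N:1/2):89/12):7/12)
total length: 241/6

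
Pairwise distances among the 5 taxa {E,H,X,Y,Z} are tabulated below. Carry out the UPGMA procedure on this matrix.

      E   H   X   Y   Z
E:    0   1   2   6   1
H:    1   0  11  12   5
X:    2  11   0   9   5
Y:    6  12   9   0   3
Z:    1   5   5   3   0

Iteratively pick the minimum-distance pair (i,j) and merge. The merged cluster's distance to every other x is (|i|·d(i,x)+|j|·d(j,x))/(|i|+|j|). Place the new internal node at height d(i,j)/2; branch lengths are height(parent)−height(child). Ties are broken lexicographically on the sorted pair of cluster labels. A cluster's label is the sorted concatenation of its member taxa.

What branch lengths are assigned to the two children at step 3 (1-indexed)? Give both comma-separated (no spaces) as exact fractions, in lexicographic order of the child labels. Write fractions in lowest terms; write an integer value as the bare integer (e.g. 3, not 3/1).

3/2,3

1. join E+H (d=1) ⇒ EH; edges |E|=1/2, |H|=1/2
  updated: d(EH,X)=13/2, d(EH,Y)=9, d(EH,Z)=3
2. join EH+Z (d=3) ⇒ EHZ; edges |EH|=1, |Z|=3/2
  updated: d(EHZ,X)=6, d(EHZ,Y)=7
3. join EHZ+X (d=6) ⇒ EHXZ; edges |EHZ|=3/2, |X|=3
  updated: d(EHXZ,Y)=15/2
4. join EHXZ+Y (d=15/2) ⇒ EHXYZ; edges |EHXZ|=3/4, |Y|=15/4
final tree: ((((E:1/2,H:1/2):1,Z:3/2):3/2,X:3):3/4,Y:15/4)
total length: 25/2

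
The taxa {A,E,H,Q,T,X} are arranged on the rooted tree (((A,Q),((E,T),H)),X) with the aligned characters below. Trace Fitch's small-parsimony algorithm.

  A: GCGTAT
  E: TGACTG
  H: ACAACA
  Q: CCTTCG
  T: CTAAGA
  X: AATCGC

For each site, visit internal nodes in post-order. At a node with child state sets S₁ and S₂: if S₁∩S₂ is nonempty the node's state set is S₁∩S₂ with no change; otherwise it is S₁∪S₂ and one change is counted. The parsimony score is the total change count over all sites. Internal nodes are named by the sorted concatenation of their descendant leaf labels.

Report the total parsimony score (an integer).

20

AQ@0: {G} ∪ {C} = {C,G} (union, +1)
ET@0: {T} ∪ {C} = {C,T} (union, +1)
EHT@0: {C,T} ∪ {A} = {A,C,T} (union, +1)
AEHQT@0: {C,G} ∩ {A,C,T} = {C} (intersection, +0)
AEHQTX@0: {C} ∪ {A} = {A,C} (union, +1)
AQ@1: {C} ∩ {C} = {C} (intersection, +0)
ET@1: {G} ∪ {T} = {G,T} (union, +1)
EHT@1: {G,T} ∪ {C} = {C,G,T} (union, +1)
AEHQT@1: {C} ∩ {C,G,T} = {C} (intersection, +0)
AEHQTX@1: {C} ∪ {A} = {A,C} (union, +1)
AQ@2: {G} ∪ {T} = {G,T} (union, +1)
ET@2: {A} ∩ {A} = {A} (intersection, +0)
EHT@2: {A} ∩ {A} = {A} (intersection, +0)
AEHQT@2: {G,T} ∪ {A} = {A,G,T} (union, +1)
AEHQTX@2: {A,G,T} ∩ {T} = {T} (intersection, +0)
AQ@3: {T} ∩ {T} = {T} (intersection, +0)
ET@3: {C} ∪ {A} = {A,C} (union, +1)
EHT@3: {A,C} ∩ {A} = {A} (intersection, +0)
AEHQT@3: {T} ∪ {A} = {A,T} (union, +1)
AEHQTX@3: {A,T} ∪ {C} = {A,C,T} (union, +1)
AQ@4: {A} ∪ {C} = {A,C} (union, +1)
ET@4: {T} ∪ {G} = {G,T} (union, +1)
EHT@4: {G,T} ∪ {C} = {C,G,T} (union, +1)
AEHQT@4: {A,C} ∩ {C,G,T} = {C} (intersection, +0)
AEHQTX@4: {C} ∪ {G} = {C,G} (union, +1)
AQ@5: {T} ∪ {G} = {G,T} (union, +1)
ET@5: {G} ∪ {A} = {A,G} (union, +1)
EHT@5: {A,G} ∩ {A} = {A} (intersection, +0)
AEHQT@5: {G,T} ∪ {A} = {A,G,T} (union, +1)
AEHQTX@5: {A,G,T} ∪ {C} = {A,C,G,T} (union, +1)
per-site changes: [4, 3, 2, 3, 4, 4]; total = 20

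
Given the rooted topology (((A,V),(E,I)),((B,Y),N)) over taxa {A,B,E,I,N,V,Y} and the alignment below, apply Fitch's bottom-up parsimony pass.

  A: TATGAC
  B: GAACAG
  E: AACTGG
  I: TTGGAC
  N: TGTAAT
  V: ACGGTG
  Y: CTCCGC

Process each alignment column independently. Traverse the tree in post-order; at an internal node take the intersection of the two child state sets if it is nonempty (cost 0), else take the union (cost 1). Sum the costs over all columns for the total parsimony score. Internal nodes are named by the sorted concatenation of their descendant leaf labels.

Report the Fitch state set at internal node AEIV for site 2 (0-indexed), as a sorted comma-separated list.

AV@0: {T} ∪ {A} = {A,T} (union, +1)
EI@0: {A} ∪ {T} = {A,T} (union, +1)
AEIV@0: {A,T} ∩ {A,T} = {A,T} (intersection, +0)
BY@0: {G} ∪ {C} = {C,G} (union, +1)
BNY@0: {C,G} ∪ {T} = {C,G,T} (union, +1)
ABEINVY@0: {A,T} ∩ {C,G,T} = {T} (intersection, +0)
AV@1: {A} ∪ {C} = {A,C} (union, +1)
EI@1: {A} ∪ {T} = {A,T} (union, +1)
AEIV@1: {A,C} ∩ {A,T} = {A} (intersection, +0)
BY@1: {A} ∪ {T} = {A,T} (union, +1)
BNY@1: {A,T} ∪ {G} = {A,G,T} (union, +1)
ABEINVY@1: {A} ∩ {A,G,T} = {A} (intersection, +0)
AV@2: {T} ∪ {G} = {G,T} (union, +1)
EI@2: {C} ∪ {G} = {C,G} (union, +1)
AEIV@2: {G,T} ∩ {C,G} = {G} (intersection, +0)
BY@2: {A} ∪ {C} = {A,C} (union, +1)
BNY@2: {A,C} ∪ {T} = {A,C,T} (union, +1)
ABEINVY@2: {G} ∪ {A,C,T} = {A,C,G,T} (union, +1)
AV@3: {G} ∩ {G} = {G} (intersection, +0)
EI@3: {T} ∪ {G} = {G,T} (union, +1)
AEIV@3: {G} ∩ {G,T} = {G} (intersection, +0)
BY@3: {C} ∩ {C} = {C} (intersection, +0)
BNY@3: {C} ∪ {A} = {A,C} (union, +1)
ABEINVY@3: {G} ∪ {A,C} = {A,C,G} (union, +1)
AV@4: {A} ∪ {T} = {A,T} (union, +1)
EI@4: {G} ∪ {A} = {A,G} (union, +1)
AEIV@4: {A,T} ∩ {A,G} = {A} (intersection, +0)
BY@4: {A} ∪ {G} = {A,G} (union, +1)
BNY@4: {A,G} ∩ {A} = {A} (intersection, +0)
ABEINVY@4: {A} ∩ {A} = {A} (intersection, +0)
AV@5: {C} ∪ {G} = {C,G} (union, +1)
EI@5: {G} ∪ {C} = {C,G} (union, +1)
AEIV@5: {C,G} ∩ {C,G} = {C,G} (intersection, +0)
BY@5: {G} ∪ {C} = {C,G} (union, +1)
BNY@5: {C,G} ∪ {T} = {C,G,T} (union, +1)
ABEINVY@5: {C,G} ∩ {C,G,T} = {C,G} (intersection, +0)
per-site changes: [4, 4, 5, 3, 3, 4]; total = 23

G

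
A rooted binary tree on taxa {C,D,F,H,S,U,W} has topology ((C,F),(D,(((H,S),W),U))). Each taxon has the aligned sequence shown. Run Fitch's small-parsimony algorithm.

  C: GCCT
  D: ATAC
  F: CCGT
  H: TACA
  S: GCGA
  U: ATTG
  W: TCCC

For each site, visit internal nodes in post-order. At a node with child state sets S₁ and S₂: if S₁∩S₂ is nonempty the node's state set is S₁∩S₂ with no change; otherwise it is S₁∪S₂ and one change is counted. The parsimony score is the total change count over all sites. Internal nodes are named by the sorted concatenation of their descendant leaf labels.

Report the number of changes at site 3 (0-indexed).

site 0, node CF: C={G} ∪ F={C} → {C,G} (+1)
site 0, node HS: H={T} ∪ S={G} → {G,T} (+1)
site 0, node HSW: HS={G,T} ∩ W={T} → {T} (+0)
site 0, node HSUW: HSW={T} ∪ U={A} → {A,T} (+1)
site 0, node DHSUW: D={A} ∩ HSUW={A,T} → {A} (+0)
site 0, node CDFHSUW: CF={C,G} ∪ DHSUW={A} → {A,C,G} (+1)
site 1, node CF: C={C} ∩ F={C} → {C} (+0)
site 1, node HS: H={A} ∪ S={C} → {A,C} (+1)
site 1, node HSW: HS={A,C} ∩ W={C} → {C} (+0)
site 1, node HSUW: HSW={C} ∪ U={T} → {C,T} (+1)
site 1, node DHSUW: D={T} ∩ HSUW={C,T} → {T} (+0)
site 1, node CDFHSUW: CF={C} ∪ DHSUW={T} → {C,T} (+1)
site 2, node CF: C={C} ∪ F={G} → {C,G} (+1)
site 2, node HS: H={C} ∪ S={G} → {C,G} (+1)
site 2, node HSW: HS={C,G} ∩ W={C} → {C} (+0)
site 2, node HSUW: HSW={C} ∪ U={T} → {C,T} (+1)
site 2, node DHSUW: D={A} ∪ HSUW={C,T} → {A,C,T} (+1)
site 2, node CDFHSUW: CF={C,G} ∩ DHSUW={A,C,T} → {C} (+0)
site 3, node CF: C={T} ∩ F={T} → {T} (+0)
site 3, node HS: H={A} ∩ S={A} → {A} (+0)
site 3, node HSW: HS={A} ∪ W={C} → {A,C} (+1)
site 3, node HSUW: HSW={A,C} ∪ U={G} → {A,C,G} (+1)
site 3, node DHSUW: D={C} ∩ HSUW={A,C,G} → {C} (+0)
site 3, node CDFHSUW: CF={T} ∪ DHSUW={C} → {C,T} (+1)
per-site changes: [4, 3, 4, 3]; total = 14

3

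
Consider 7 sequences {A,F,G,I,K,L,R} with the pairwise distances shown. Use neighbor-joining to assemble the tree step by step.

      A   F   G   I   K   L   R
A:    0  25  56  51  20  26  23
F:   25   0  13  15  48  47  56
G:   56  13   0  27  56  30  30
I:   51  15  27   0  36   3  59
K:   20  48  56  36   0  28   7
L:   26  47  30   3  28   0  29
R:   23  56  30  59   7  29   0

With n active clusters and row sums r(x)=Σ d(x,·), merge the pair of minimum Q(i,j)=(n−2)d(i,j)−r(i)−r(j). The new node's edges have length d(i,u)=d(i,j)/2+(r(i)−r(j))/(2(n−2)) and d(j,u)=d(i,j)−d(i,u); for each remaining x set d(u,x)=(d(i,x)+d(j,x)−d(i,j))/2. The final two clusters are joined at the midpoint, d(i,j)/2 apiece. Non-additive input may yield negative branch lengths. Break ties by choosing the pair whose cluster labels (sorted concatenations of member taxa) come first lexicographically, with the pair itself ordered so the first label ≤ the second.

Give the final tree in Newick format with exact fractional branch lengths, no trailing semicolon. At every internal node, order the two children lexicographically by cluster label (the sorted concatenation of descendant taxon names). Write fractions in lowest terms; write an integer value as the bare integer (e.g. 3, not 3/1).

((((A:73/8,(K:13/5,R:22/5):71/8):31/2,(F:11/2,G:15/2):45/4):21/2,I:21/8):3/16,L:3/16)

iteration 1: select K,R (d=7, Q=-364); attach at lengths (13/5, 22/5); label the merged cluster KR
  updated: d(A,KR)=18, d(F,KR)=97/2, d(G,KR)=79/2, d(I,KR)=44, d(KR,L)=25
iteration 2: select A,KR (d=18, Q=-279); attach at lengths (73/8, 71/8); label the merged cluster AKR
  updated: d(AKR,F)=111/4, d(AKR,G)=155/4, d(AKR,I)=77/2, d(AKR,L)=33/2
iteration 3: select F,G (d=13, Q=-345/2); attach at lengths (11/2, 15/2); label the merged cluster FG
  updated: d(AKR,FG)=107/4, d(FG,I)=29/2, d(FG,L)=32
iteration 4: select AKR,FG (d=107/4, Q=-203/2); attach at lengths (31/2, 45/4); label the merged cluster AFGKR
  updated: d(AFGKR,I)=105/8, d(AFGKR,L)=87/8
iteration 5: select AFGKR,I (d=105/8, Q=-27); attach at lengths (21/2, 21/8); label the merged cluster AFGIKR
  updated: d(AFGIKR,L)=3/8
iteration 6: select AFGIKR,L (d=3/8); attach at lengths (3/16, 3/16); label the merged cluster AFGIKLR
final tree: ((((A:73/8,(K:13/5,R:22/5):71/8):31/2,(F:11/2,G:15/2):45/4):21/2,I:21/8):3/16,L:3/16)
total length: 313/4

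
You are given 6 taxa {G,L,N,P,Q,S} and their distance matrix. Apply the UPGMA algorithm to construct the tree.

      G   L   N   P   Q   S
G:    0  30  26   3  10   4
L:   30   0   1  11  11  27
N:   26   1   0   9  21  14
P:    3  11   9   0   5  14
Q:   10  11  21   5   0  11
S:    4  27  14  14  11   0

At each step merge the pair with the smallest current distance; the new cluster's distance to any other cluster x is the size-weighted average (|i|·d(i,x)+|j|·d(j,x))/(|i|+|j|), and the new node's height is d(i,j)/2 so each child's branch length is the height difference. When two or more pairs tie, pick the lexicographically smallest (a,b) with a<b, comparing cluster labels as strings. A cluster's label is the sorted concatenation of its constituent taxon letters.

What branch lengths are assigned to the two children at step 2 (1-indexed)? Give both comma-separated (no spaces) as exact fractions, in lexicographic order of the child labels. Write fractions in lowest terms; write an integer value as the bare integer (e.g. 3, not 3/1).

iteration 1: select L,N (d=1); attach at lengths (1/2, 1/2); label the merged cluster LN
  updated: d(G,LN)=28, d(LN,P)=10, d(LN,Q)=16, d(LN,S)=41/2
iteration 2: select G,P (d=3); attach at lengths (3/2, 3/2); label the merged cluster GP
  updated: d(GP,LN)=19, d(GP,Q)=15/2, d(GP,S)=9
iteration 3: select GP,Q (d=15/2); attach at lengths (9/4, 15/4); label the merged cluster GPQ
  updated: d(GPQ,LN)=18, d(GPQ,S)=29/3
iteration 4: select GPQ,S (d=29/3); attach at lengths (13/12, 29/6); label the merged cluster GPQS
  updated: d(GPQS,LN)=149/8
iteration 5: select GPQS,LN (d=149/8); attach at lengths (215/48, 141/16); label the merged cluster GLNPQS
final tree: ((((G:3/2,P:3/2):9/4,Q:15/4):13/12,S:29/6):215/48,(L:1/2,N:1/2):141/16)
total length: 701/24

3/2,3/2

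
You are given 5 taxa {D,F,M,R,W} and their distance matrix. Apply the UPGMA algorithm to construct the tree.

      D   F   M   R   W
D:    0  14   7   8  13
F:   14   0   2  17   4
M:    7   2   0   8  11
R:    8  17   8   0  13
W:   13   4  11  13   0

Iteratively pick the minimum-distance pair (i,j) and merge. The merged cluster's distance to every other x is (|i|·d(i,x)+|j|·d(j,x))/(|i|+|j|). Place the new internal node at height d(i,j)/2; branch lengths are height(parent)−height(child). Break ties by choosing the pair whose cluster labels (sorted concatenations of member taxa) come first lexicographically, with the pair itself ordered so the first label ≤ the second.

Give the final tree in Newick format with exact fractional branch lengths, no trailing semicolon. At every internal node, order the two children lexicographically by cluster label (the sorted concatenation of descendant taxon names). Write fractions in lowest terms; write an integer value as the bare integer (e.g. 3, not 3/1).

step 1: merge (F,M) at d=2; branch lengths F→1, M→1; new cluster FM
  updated: d(D,FM)=21/2, d(FM,R)=25/2, d(FM,W)=15/2
step 2: merge (FM,W) at d=15/2; branch lengths FM→11/4, W→15/4; new cluster FMW
  updated: d(D,FMW)=34/3, d(FMW,R)=38/3
step 3: merge (D,R) at d=8; branch lengths D→4, R→4; new cluster DR
  updated: d(DR,FMW)=12
step 4: merge (DR,FMW) at d=12; branch lengths DR→2, FMW→9/4; new cluster DFMRW
final tree: ((D:4,R:4):2,((F:1,M:1):11/4,W:15/4):9/4)
total length: 83/4

((D:4,R:4):2,((F:1,M:1):11/4,W:15/4):9/4)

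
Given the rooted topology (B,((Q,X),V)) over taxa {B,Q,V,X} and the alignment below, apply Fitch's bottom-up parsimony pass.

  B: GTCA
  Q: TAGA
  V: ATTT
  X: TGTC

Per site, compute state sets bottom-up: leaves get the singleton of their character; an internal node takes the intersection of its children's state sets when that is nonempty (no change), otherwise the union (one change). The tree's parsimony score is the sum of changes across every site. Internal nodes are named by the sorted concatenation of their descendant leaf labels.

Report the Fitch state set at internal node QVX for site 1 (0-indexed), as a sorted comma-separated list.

[col 0] QX: children Q:{T}, X:{T} ∩→ {T}; cost 0
[col 0] QVX: children QX:{T}, V:{A} ∪→ {A,T}; cost 1
[col 0] BQVX: children B:{G}, QVX:{A,T} ∪→ {A,G,T}; cost 1
[col 1] QX: children Q:{A}, X:{G} ∪→ {A,G}; cost 1
[col 1] QVX: children QX:{A,G}, V:{T} ∪→ {A,G,T}; cost 1
[col 1] BQVX: children B:{T}, QVX:{A,G,T} ∩→ {T}; cost 0
[col 2] QX: children Q:{G}, X:{T} ∪→ {G,T}; cost 1
[col 2] QVX: children QX:{G,T}, V:{T} ∩→ {T}; cost 0
[col 2] BQVX: children B:{C}, QVX:{T} ∪→ {C,T}; cost 1
[col 3] QX: children Q:{A}, X:{C} ∪→ {A,C}; cost 1
[col 3] QVX: children QX:{A,C}, V:{T} ∪→ {A,C,T}; cost 1
[col 3] BQVX: children B:{A}, QVX:{A,C,T} ∩→ {A}; cost 0
per-site changes: [2, 2, 2, 2]; total = 8

A,G,T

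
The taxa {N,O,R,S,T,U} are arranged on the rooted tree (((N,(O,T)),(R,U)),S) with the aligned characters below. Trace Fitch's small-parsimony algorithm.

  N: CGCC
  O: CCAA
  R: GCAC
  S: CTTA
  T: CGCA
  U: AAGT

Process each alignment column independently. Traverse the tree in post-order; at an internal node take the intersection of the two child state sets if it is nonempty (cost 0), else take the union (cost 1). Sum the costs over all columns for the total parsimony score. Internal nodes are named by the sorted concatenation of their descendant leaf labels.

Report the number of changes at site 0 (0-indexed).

2

site 0, node OT: O={C} ∩ T={C} → {C} (+0)
site 0, node NOT: N={C} ∩ OT={C} → {C} (+0)
site 0, node RU: R={G} ∪ U={A} → {A,G} (+1)
site 0, node NORTU: NOT={C} ∪ RU={A,G} → {A,C,G} (+1)
site 0, node NORSTU: NORTU={A,C,G} ∩ S={C} → {C} (+0)
site 1, node OT: O={C} ∪ T={G} → {C,G} (+1)
site 1, node NOT: N={G} ∩ OT={C,G} → {G} (+0)
site 1, node RU: R={C} ∪ U={A} → {A,C} (+1)
site 1, node NORTU: NOT={G} ∪ RU={A,C} → {A,C,G} (+1)
site 1, node NORSTU: NORTU={A,C,G} ∪ S={T} → {A,C,G,T} (+1)
site 2, node OT: O={A} ∪ T={C} → {A,C} (+1)
site 2, node NOT: N={C} ∩ OT={A,C} → {C} (+0)
site 2, node RU: R={A} ∪ U={G} → {A,G} (+1)
site 2, node NORTU: NOT={C} ∪ RU={A,G} → {A,C,G} (+1)
site 2, node NORSTU: NORTU={A,C,G} ∪ S={T} → {A,C,G,T} (+1)
site 3, node OT: O={A} ∩ T={A} → {A} (+0)
site 3, node NOT: N={C} ∪ OT={A} → {A,C} (+1)
site 3, node RU: R={C} ∪ U={T} → {C,T} (+1)
site 3, node NORTU: NOT={A,C} ∩ RU={C,T} → {C} (+0)
site 3, node NORSTU: NORTU={C} ∪ S={A} → {A,C} (+1)
per-site changes: [2, 4, 4, 3]; total = 13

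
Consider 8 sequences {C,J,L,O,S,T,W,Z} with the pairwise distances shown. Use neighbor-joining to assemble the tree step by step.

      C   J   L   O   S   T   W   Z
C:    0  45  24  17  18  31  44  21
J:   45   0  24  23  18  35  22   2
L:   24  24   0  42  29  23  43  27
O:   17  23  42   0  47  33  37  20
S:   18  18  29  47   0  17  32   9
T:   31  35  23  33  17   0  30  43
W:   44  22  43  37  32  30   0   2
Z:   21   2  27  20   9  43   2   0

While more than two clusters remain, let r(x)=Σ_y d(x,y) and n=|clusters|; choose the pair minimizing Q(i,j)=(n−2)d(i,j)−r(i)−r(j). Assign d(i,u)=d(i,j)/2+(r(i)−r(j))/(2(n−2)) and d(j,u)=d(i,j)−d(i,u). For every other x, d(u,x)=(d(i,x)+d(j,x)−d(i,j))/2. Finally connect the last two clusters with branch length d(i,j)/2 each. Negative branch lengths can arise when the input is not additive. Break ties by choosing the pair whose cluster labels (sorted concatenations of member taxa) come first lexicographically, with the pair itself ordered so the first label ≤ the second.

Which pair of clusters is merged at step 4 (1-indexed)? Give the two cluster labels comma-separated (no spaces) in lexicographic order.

JWZ,S

1. join W+Z (d=2, Q=-322) ⇒ WZ; edges |W|=49/6, |Z|=-37/6
  updated: d(C,WZ)=63/2, d(J,WZ)=11, d(L,WZ)=34, d(O,WZ)=55/2, d(S,WZ)=39/2, d(T,WZ)=71/2
2. join C+O (d=17, Q=-271) ⇒ CO; edges |C|=31/5, |O|=54/5
  updated: d(CO,J)=51/2, d(CO,L)=49/2, d(CO,S)=24, d(CO,T)=47/2, d(CO,WZ)=21
3. join J+WZ (d=11, Q=-381/2) ⇒ JWZ; edges |J|=73/16, |WZ|=103/16
  updated: d(CO,JWZ)=71/4, d(JWZ,L)=47/2, d(JWZ,S)=53/4, d(JWZ,T)=119/4
4. join JWZ+S (d=53/4, Q=-511/4) ⇒ JSWZ; edges |JWZ|=163/24, |S|=155/24
  updated: d(CO,JSWZ)=57/4, d(JSWZ,L)=157/8, d(JSWZ,T)=67/4
5. join CO+JSWZ (d=57/4, Q=-675/8) ⇒ CJOSWZ; edges |CO|=321/32, |JSWZ|=135/32
  updated: d(CJOSWZ,L)=239/16, d(CJOSWZ,T)=13
6. join CJOSWZ+L (d=239/16, Q=-815/16) ⇒ CJLOSWZ; edges |CJOSWZ|=79/32, |L|=399/32
  updated: d(CJLOSWZ,T)=337/32
7. join CJLOSWZ+T (d=337/32) ⇒ CJLOSTWZ; edges |CJLOSWZ|=337/64, |T|=337/64
final tree: ((((C:31/5,O:54/5):321/32,((J:73/16,(W:49/6,Z:-37/6):103/16):163/24,S:155/24):135/32):79/32,L:399/32):337/64,T:337/64)
total length: 2655/32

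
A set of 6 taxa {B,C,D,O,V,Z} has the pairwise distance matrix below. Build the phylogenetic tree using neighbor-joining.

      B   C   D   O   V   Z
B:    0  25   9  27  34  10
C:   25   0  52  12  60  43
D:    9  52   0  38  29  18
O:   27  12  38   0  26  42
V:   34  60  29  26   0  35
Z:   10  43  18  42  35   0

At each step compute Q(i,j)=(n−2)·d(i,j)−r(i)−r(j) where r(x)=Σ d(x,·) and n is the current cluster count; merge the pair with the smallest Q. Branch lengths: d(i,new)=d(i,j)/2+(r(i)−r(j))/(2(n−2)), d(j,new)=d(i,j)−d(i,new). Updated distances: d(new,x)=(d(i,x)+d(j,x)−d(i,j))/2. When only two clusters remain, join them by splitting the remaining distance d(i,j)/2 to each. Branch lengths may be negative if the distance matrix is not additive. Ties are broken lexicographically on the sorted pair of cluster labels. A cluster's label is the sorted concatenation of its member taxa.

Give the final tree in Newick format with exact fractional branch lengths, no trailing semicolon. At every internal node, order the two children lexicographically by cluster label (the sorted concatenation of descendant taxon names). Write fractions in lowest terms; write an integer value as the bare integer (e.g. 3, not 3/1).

(((B:9/16,Z:151/16):7/16,((C:95/8,O:1/8):217/12,V:227/12):119/16):129/32,D:129/32)

step 1: merge (C,O) at d=12, Q=-289; branch lengths C→95/8, O→1/8; new cluster CO
  updated: d(B,CO)=20, d(CO,D)=39, d(CO,V)=37, d(CO,Z)=73/2
step 2: merge (CO,V) at d=37, Q=-313/2; branch lengths CO→217/12, V→227/12; new cluster COV
  updated: d(B,COV)=17/2, d(COV,D)=31/2, d(COV,Z)=69/4
step 3: merge (B,Z) at d=10, Q=-211/4; branch lengths B→9/16, Z→151/16; new cluster BZ
  updated: d(BZ,COV)=63/8, d(BZ,D)=17/2
step 4: merge (BZ,COV) at d=63/8, Q=-255/8; branch lengths BZ→7/16, COV→119/16; new cluster BCOVZ
  updated: d(BCOVZ,D)=129/16
step 5: merge (BCOVZ,D) at d=129/16; branch lengths BCOVZ→129/32, D→129/32; new cluster BCDOVZ
final tree: (((B:9/16,Z:151/16):7/16,((C:95/8,O:1/8):217/12,V:227/12):119/16):129/32,D:129/32)
total length: 1199/16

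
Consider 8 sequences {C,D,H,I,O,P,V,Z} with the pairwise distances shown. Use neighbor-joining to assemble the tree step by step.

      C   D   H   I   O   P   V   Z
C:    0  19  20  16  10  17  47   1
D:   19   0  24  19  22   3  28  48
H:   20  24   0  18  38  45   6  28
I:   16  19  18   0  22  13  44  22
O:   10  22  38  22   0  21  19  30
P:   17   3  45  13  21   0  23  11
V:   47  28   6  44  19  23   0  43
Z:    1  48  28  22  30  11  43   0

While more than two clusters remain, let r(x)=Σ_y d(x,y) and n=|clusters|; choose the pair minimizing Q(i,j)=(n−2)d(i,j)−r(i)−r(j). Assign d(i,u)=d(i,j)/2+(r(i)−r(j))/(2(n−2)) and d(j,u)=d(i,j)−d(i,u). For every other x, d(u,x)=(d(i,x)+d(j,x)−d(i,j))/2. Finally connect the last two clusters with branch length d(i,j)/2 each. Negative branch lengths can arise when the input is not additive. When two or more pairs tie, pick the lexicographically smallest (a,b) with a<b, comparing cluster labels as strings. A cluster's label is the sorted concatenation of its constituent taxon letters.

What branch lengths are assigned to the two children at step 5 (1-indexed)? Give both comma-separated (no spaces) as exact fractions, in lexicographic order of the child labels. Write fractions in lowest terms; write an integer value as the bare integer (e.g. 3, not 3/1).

1. join H+V (d=6, Q=-353) ⇒ HV; edges |H|=5/12, |V|=67/12
  updated: d(C,HV)=61/2, d(D,HV)=23, d(HV,I)=28, d(HV,O)=51/2, d(HV,P)=31, d(HV,Z)=65/2
2. join C+Z (d=1, Q=-233) ⇒ CZ; edges |C|=-23/5, |Z|=28/5
  updated: d(CZ,D)=33, d(CZ,HV)=31, d(CZ,I)=37/2, d(CZ,O)=39/2, d(CZ,P)=27/2
3. join D+P (d=3, Q=-339/2) ⇒ DP; edges |D|=61/16, |P|=-13/16
  updated: d(CZ,DP)=87/4, d(DP,HV)=51/2, d(DP,I)=29/2, d(DP,O)=20
4. join DP+I (d=29/2, Q=-485/4) ⇒ DIP; edges |DP|=169/24, |I|=179/24
  updated: d(CZ,DIP)=103/8, d(DIP,HV)=39/2, d(DIP,O)=55/4
5. join CZ+DIP (d=103/8, Q=-335/4) ⇒ CDIPZ; edges |CZ|=43/4, |DIP|=17/8
  updated: d(CDIPZ,HV)=301/16, d(CDIPZ,O)=163/16
6. join CDIPZ+HV (d=301/16, Q=-109/2) ⇒ CDHIPVZ; edges |CDIPZ|=7/4, |HV|=273/16
  updated: d(CDHIPVZ,O)=135/16
7. join CDHIPVZ+O (d=135/16) ⇒ CDHIOPVZ; edges |CDHIPVZ|=135/32, |O|=135/32
final tree: ((((C:-23/5,Z:28/5):43/4,((D:61/16,P:-13/16):169/24,I:179/24):17/8):7/4,(H:5/12,V:67/12):273/16):135/32,O:135/32)
total length: 517/8

43/4,17/8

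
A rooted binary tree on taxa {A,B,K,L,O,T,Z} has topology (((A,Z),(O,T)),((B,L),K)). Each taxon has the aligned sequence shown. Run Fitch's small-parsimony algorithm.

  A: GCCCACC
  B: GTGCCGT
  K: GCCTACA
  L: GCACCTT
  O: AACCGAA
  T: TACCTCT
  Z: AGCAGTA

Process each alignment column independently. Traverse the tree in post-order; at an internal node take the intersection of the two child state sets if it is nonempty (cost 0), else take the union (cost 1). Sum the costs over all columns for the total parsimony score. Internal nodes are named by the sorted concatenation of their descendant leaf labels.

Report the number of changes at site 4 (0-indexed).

AZ@0: {G} ∪ {A} = {A,G} (union, +1)
OT@0: {A} ∪ {T} = {A,T} (union, +1)
AOTZ@0: {A,G} ∩ {A,T} = {A} (intersection, +0)
BL@0: {G} ∩ {G} = {G} (intersection, +0)
BKL@0: {G} ∩ {G} = {G} (intersection, +0)
ABKLOTZ@0: {A} ∪ {G} = {A,G} (union, +1)
AZ@1: {C} ∪ {G} = {C,G} (union, +1)
OT@1: {A} ∩ {A} = {A} (intersection, +0)
AOTZ@1: {C,G} ∪ {A} = {A,C,G} (union, +1)
BL@1: {T} ∪ {C} = {C,T} (union, +1)
BKL@1: {C,T} ∩ {C} = {C} (intersection, +0)
ABKLOTZ@1: {A,C,G} ∩ {C} = {C} (intersection, +0)
AZ@2: {C} ∩ {C} = {C} (intersection, +0)
OT@2: {C} ∩ {C} = {C} (intersection, +0)
AOTZ@2: {C} ∩ {C} = {C} (intersection, +0)
BL@2: {G} ∪ {A} = {A,G} (union, +1)
BKL@2: {A,G} ∪ {C} = {A,C,G} (union, +1)
ABKLOTZ@2: {C} ∩ {A,C,G} = {C} (intersection, +0)
AZ@3: {C} ∪ {A} = {A,C} (union, +1)
OT@3: {C} ∩ {C} = {C} (intersection, +0)
AOTZ@3: {A,C} ∩ {C} = {C} (intersection, +0)
BL@3: {C} ∩ {C} = {C} (intersection, +0)
BKL@3: {C} ∪ {T} = {C,T} (union, +1)
ABKLOTZ@3: {C} ∩ {C,T} = {C} (intersection, +0)
AZ@4: {A} ∪ {G} = {A,G} (union, +1)
OT@4: {G} ∪ {T} = {G,T} (union, +1)
AOTZ@4: {A,G} ∩ {G,T} = {G} (intersection, +0)
BL@4: {C} ∩ {C} = {C} (intersection, +0)
BKL@4: {C} ∪ {A} = {A,C} (union, +1)
ABKLOTZ@4: {G} ∪ {A,C} = {A,C,G} (union, +1)
AZ@5: {C} ∪ {T} = {C,T} (union, +1)
OT@5: {A} ∪ {C} = {A,C} (union, +1)
AOTZ@5: {C,T} ∩ {A,C} = {C} (intersection, +0)
BL@5: {G} ∪ {T} = {G,T} (union, +1)
BKL@5: {G,T} ∪ {C} = {C,G,T} (union, +1)
ABKLOTZ@5: {C} ∩ {C,G,T} = {C} (intersection, +0)
AZ@6: {C} ∪ {A} = {A,C} (union, +1)
OT@6: {A} ∪ {T} = {A,T} (union, +1)
AOTZ@6: {A,C} ∩ {A,T} = {A} (intersection, +0)
BL@6: {T} ∩ {T} = {T} (intersection, +0)
BKL@6: {T} ∪ {A} = {A,T} (union, +1)
ABKLOTZ@6: {A} ∩ {A,T} = {A} (intersection, +0)
per-site changes: [3, 3, 2, 2, 4, 4, 3]; total = 21

4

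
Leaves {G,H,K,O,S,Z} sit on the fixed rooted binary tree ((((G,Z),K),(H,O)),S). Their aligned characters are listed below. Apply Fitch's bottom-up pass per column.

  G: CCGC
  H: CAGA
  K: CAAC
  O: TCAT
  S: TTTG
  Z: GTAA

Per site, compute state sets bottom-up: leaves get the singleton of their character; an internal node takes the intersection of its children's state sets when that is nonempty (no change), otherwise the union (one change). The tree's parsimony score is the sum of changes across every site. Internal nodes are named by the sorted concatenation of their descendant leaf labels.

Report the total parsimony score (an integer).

site 0, node GZ: G={C} ∪ Z={G} → {C,G} (+1)
site 0, node GKZ: GZ={C,G} ∩ K={C} → {C} (+0)
site 0, node HO: H={C} ∪ O={T} → {C,T} (+1)
site 0, node GHKOZ: GKZ={C} ∩ HO={C,T} → {C} (+0)
site 0, node GHKOSZ: GHKOZ={C} ∪ S={T} → {C,T} (+1)
site 1, node GZ: G={C} ∪ Z={T} → {C,T} (+1)
site 1, node GKZ: GZ={C,T} ∪ K={A} → {A,C,T} (+1)
site 1, node HO: H={A} ∪ O={C} → {A,C} (+1)
site 1, node GHKOZ: GKZ={A,C,T} ∩ HO={A,C} → {A,C} (+0)
site 1, node GHKOSZ: GHKOZ={A,C} ∪ S={T} → {A,C,T} (+1)
site 2, node GZ: G={G} ∪ Z={A} → {A,G} (+1)
site 2, node GKZ: GZ={A,G} ∩ K={A} → {A} (+0)
site 2, node HO: H={G} ∪ O={A} → {A,G} (+1)
site 2, node GHKOZ: GKZ={A} ∩ HO={A,G} → {A} (+0)
site 2, node GHKOSZ: GHKOZ={A} ∪ S={T} → {A,T} (+1)
site 3, node GZ: G={C} ∪ Z={A} → {A,C} (+1)
site 3, node GKZ: GZ={A,C} ∩ K={C} → {C} (+0)
site 3, node HO: H={A} ∪ O={T} → {A,T} (+1)
site 3, node GHKOZ: GKZ={C} ∪ HO={A,T} → {A,C,T} (+1)
site 3, node GHKOSZ: GHKOZ={A,C,T} ∪ S={G} → {A,C,G,T} (+1)
per-site changes: [3, 4, 3, 4]; total = 14

14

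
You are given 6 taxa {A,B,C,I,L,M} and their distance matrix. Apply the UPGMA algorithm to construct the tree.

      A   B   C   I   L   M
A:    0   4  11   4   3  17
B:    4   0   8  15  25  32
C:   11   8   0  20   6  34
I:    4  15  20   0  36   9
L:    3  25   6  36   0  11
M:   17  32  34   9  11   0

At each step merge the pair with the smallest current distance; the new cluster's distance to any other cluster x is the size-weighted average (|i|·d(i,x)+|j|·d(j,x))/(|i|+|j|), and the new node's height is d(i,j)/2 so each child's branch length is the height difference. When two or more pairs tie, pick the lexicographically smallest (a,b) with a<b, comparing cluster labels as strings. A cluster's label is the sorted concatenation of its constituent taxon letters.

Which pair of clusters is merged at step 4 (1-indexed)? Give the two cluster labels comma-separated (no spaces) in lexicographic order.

1. join A+L (d=3) ⇒ AL; edges |A|=3/2, |L|=3/2
  updated: d(AL,B)=29/2, d(AL,C)=17/2, d(AL,I)=20, d(AL,M)=14
2. join B+C (d=8) ⇒ BC; edges |B|=4, |C|=4
  updated: d(AL,BC)=23/2, d(BC,I)=35/2, d(BC,M)=33
3. join I+M (d=9) ⇒ IM; edges |I|=9/2, |M|=9/2
  updated: d(AL,IM)=17, d(BC,IM)=101/4
4. join AL+BC (d=23/2) ⇒ ABCL; edges |AL|=17/4, |BC|=7/4
  updated: d(ABCL,IM)=169/8
5. join ABCL+IM (d=169/8) ⇒ ABCILM; edges |ABCL|=77/16, |IM|=97/16
final tree: (((A:3/2,L:3/2):17/4,(B:4,C:4):7/4):77/16,(I:9/2,M:9/2):97/16)
total length: 295/8

AL,BC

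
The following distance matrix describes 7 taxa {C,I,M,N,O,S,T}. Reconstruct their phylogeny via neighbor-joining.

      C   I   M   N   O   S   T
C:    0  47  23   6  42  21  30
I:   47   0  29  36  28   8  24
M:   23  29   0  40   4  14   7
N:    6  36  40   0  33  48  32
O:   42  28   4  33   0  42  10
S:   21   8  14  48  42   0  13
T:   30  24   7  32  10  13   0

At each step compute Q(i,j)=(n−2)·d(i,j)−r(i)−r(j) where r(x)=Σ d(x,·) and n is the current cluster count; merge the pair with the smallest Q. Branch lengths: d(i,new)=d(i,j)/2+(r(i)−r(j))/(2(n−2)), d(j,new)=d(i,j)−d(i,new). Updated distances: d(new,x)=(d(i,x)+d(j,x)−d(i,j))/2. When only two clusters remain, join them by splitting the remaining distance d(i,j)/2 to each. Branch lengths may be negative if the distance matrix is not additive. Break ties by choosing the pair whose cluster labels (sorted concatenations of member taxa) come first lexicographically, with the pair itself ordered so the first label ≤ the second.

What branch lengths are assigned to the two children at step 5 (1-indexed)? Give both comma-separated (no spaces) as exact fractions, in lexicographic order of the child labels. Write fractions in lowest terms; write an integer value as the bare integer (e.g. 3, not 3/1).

1. join C+N (d=6, Q=-334) ⇒ CN; edges |C|=2/5, |N|=28/5
  updated: d(CN,I)=77/2, d(CN,M)=57/2, d(CN,O)=69/2, d(CN,S)=63/2, d(CN,T)=28
2. join I+S (d=8, Q=-204) ⇒ IS; edges |I|=51/8, |S|=13/8
  updated: d(CN,IS)=31, d(IS,M)=35/2, d(IS,O)=31, d(IS,T)=29/2
3. join M+O (d=4, Q=-249/2) ⇒ MO; edges |M|=-7/4, |O|=23/4
  updated: d(CN,MO)=59/2, d(IS,MO)=89/4, d(MO,T)=13/2
4. join CN+IS (d=31, Q=-377/4) ⇒ CINS; edges |CN|=331/16, |IS|=165/16
  updated: d(CINS,MO)=83/8, d(CINS,T)=23/4
5. join CINS+MO (d=83/8, Q=-181/8) ⇒ CIMNOS; edges |CINS|=77/16, |MO|=89/16
  updated: d(CIMNOS,T)=15/16
6. join CIMNOS+T (d=15/16) ⇒ CIMNOST; edges |CIMNOS|=15/32, |T|=15/32
final tree: ((((C:2/5,N:28/5):331/16,(I:51/8,S:13/8):165/16):77/16,(M:-7/4,O:23/4):89/16):15/32,T:15/32)
total length: 965/16

77/16,89/16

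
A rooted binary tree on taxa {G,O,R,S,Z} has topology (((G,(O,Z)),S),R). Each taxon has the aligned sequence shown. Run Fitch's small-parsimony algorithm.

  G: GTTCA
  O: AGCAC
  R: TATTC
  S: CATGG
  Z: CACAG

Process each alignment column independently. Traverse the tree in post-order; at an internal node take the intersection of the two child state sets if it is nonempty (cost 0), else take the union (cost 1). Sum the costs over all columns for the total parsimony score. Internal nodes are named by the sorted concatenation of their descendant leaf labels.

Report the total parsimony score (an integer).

site 0, node OZ: O={A} ∪ Z={C} → {A,C} (+1)
site 0, node GOZ: G={G} ∪ OZ={A,C} → {A,C,G} (+1)
site 0, node GOSZ: GOZ={A,C,G} ∩ S={C} → {C} (+0)
site 0, node GORSZ: GOSZ={C} ∪ R={T} → {C,T} (+1)
site 1, node OZ: O={G} ∪ Z={A} → {A,G} (+1)
site 1, node GOZ: G={T} ∪ OZ={A,G} → {A,G,T} (+1)
site 1, node GOSZ: GOZ={A,G,T} ∩ S={A} → {A} (+0)
site 1, node GORSZ: GOSZ={A} ∩ R={A} → {A} (+0)
site 2, node OZ: O={C} ∩ Z={C} → {C} (+0)
site 2, node GOZ: G={T} ∪ OZ={C} → {C,T} (+1)
site 2, node GOSZ: GOZ={C,T} ∩ S={T} → {T} (+0)
site 2, node GORSZ: GOSZ={T} ∩ R={T} → {T} (+0)
site 3, node OZ: O={A} ∩ Z={A} → {A} (+0)
site 3, node GOZ: G={C} ∪ OZ={A} → {A,C} (+1)
site 3, node GOSZ: GOZ={A,C} ∪ S={G} → {A,C,G} (+1)
site 3, node GORSZ: GOSZ={A,C,G} ∪ R={T} → {A,C,G,T} (+1)
site 4, node OZ: O={C} ∪ Z={G} → {C,G} (+1)
site 4, node GOZ: G={A} ∪ OZ={C,G} → {A,C,G} (+1)
site 4, node GOSZ: GOZ={A,C,G} ∩ S={G} → {G} (+0)
site 4, node GORSZ: GOSZ={G} ∪ R={C} → {C,G} (+1)
per-site changes: [3, 2, 1, 3, 3]; total = 12

12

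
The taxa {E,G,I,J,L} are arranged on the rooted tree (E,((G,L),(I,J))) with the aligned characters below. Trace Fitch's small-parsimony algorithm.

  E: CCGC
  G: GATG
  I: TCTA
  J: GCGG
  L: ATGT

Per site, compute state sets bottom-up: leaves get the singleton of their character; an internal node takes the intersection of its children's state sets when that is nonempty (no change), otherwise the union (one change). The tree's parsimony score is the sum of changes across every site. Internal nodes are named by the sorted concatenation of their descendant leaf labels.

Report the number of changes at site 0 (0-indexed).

3

GL@0: {G} ∪ {A} = {A,G} (union, +1)
IJ@0: {T} ∪ {G} = {G,T} (union, +1)
GIJL@0: {A,G} ∩ {G,T} = {G} (intersection, +0)
EGIJL@0: {C} ∪ {G} = {C,G} (union, +1)
GL@1: {A} ∪ {T} = {A,T} (union, +1)
IJ@1: {C} ∩ {C} = {C} (intersection, +0)
GIJL@1: {A,T} ∪ {C} = {A,C,T} (union, +1)
EGIJL@1: {C} ∩ {A,C,T} = {C} (intersection, +0)
GL@2: {T} ∪ {G} = {G,T} (union, +1)
IJ@2: {T} ∪ {G} = {G,T} (union, +1)
GIJL@2: {G,T} ∩ {G,T} = {G,T} (intersection, +0)
EGIJL@2: {G} ∩ {G,T} = {G} (intersection, +0)
GL@3: {G} ∪ {T} = {G,T} (union, +1)
IJ@3: {A} ∪ {G} = {A,G} (union, +1)
GIJL@3: {G,T} ∩ {A,G} = {G} (intersection, +0)
EGIJL@3: {C} ∪ {G} = {C,G} (union, +1)
per-site changes: [3, 2, 2, 3]; total = 10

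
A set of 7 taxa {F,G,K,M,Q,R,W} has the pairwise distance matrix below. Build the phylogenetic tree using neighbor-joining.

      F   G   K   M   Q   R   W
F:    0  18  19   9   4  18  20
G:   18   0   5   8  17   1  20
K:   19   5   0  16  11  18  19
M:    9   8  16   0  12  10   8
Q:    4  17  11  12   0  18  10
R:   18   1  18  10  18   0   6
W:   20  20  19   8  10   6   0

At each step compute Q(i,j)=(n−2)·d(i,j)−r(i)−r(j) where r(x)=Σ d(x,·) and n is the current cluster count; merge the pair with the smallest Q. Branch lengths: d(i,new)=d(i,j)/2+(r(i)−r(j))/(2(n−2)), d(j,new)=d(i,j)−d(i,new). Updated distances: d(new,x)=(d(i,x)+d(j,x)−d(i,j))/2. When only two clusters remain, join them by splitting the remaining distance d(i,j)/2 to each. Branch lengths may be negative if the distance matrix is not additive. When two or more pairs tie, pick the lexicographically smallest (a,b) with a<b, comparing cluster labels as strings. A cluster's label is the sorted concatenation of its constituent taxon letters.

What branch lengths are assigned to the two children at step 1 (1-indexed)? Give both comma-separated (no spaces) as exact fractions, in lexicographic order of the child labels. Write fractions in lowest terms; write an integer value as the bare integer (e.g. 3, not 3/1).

18/5,2/5

step 1: merge (F,Q) at d=4, Q=-140; branch lengths F→18/5, Q→2/5; new cluster FQ
  updated: d(FQ,G)=31/2, d(FQ,K)=13, d(FQ,M)=17/2, d(FQ,R)=16, d(FQ,W)=13
step 2: merge (G,K) at d=5, Q=-201/2; branch lengths G→-3/16, K→83/16; new cluster GK
  updated: d(FQ,GK)=47/4, d(GK,M)=19/2, d(GK,R)=7, d(GK,W)=17
step 3: merge (R,W) at d=6, Q=-65; branch lengths R→13/6, W→23/6; new cluster RW
  updated: d(FQ,RW)=23/2, d(GK,RW)=9, d(M,RW)=6
step 4: merge (FQ,M) at d=17/2, Q=-155/4; branch lengths FQ→99/16, M→37/16; new cluster FMQ
  updated: d(FMQ,GK)=51/8, d(FMQ,RW)=9/2
step 5: merge (FMQ,GK) at d=51/8, Q=-159/8; branch lengths FMQ→15/16, GK→87/16; new cluster FGKMQ
  updated: d(FGKMQ,RW)=57/16
step 6: merge (FGKMQ,RW) at d=57/16; branch lengths FGKMQ→57/32, RW→57/32; new cluster FGKMQRW
final tree: ((((F:18/5,Q:2/5):99/16,M:37/16):15/16,(G:-3/16,K:83/16):87/16):57/32,(R:13/6,W:23/6):57/32)
total length: 535/16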